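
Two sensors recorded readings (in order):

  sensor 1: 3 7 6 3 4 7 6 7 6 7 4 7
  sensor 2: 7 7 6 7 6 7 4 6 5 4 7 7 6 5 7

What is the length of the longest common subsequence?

8

Match 7 at sensor 1[2]=sensor 2[2], then 6 at sensor 1[3]=sensor 2[3], then 7 at sensor 1[6]=sensor 2[4], then 6 at sensor 1[7]=sensor 2[5], then 7 at sensor 1[8]=sensor 2[6], then 6 at sensor 1[9]=sensor 2[8], then 7 at sensor 1[10]=sensor 2[12], then 7 at sensor 1[12]=sensor 2[15] — 8 values in the same relative order in both. dp[12][15] = 8 confirms this is the maximum.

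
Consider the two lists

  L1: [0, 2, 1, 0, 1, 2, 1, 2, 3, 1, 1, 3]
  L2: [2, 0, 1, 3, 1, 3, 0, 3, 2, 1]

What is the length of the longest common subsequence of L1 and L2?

Pick 2 at L1[2]=L2[1]; then 0 at L1[4]=L2[2]; then 1 at L1[5]=L2[3]; then 1 at L1[7]=L2[5]; then 2 at L1[8]=L2[9]; then 1 at L1[11]=L2[10]; all 6 values appear in both, in order, and the DP table's final entry dp[12][10] is also 6, so no common subsequence is longer.

6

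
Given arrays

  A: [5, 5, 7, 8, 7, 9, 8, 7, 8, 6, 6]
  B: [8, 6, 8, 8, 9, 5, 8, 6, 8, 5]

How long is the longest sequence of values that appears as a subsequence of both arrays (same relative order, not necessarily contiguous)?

Match 8 [4,4]; then 9 [6,5]; then 8 [7,7]; then 8 [9,9] — 4 values in the same relative order in both. dp[11][10] = 4 confirms this is the maximum.

4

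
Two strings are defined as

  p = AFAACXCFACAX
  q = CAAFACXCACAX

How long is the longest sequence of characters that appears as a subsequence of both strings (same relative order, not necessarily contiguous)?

Let dp[i][j] be the LCS length of the first i characters of p and the first j characters of q. dp[i][j] = dp[i-1][j-1]+1 when the i-th and j-th characters match, else max(dp[i-1][j], dp[i][j-1]).
    ·  C  A  A  F  A  C  X  C  A  C  A  X
 ·  0  0  0  0  0  0  0  0  0  0  0  0  0
 A  0  0  1  1  1  1  1  1  1  1  1  1  1
 F  0  0  1  1  2  2  2  2  2  2  2  2  2
 A  0  0  1  2  2  3  3  3  3  3  3  3  3
 A  0  0  1  2  2  3  3  3  3  4  4  4  4
 C  0  1  1  2  2  3  4  4  4  4  5  5  5
 X  0  1  1  2  2  3  4  5  5  5  5  5  6
 C  0  1  1  2  2  3  4  5  6  6  6  6  6
 F  0  1  1  2  3  3  4  5  6  6  6  6  6
 A  0  1  2  2  3  4  4  5  6  7  7  7  7
 C  0  1  2  2  3  4  5  5  6  7  8  8  8
 A  0  1  2  3  3  4  5  5  6  7  8  9  9
 X  0  1  2  3  3  4  5  6  6  7  8  9 10
dp[12][12] = 10. One LCS (by backtracking along matches): AFACXCACAX.

10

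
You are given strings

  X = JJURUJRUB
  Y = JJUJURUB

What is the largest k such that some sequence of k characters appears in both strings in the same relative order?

7

Pick J [1,1], then J [2,2], then U [3,3], then U [5,5], then R [7,6], then U [8,7], then B [9,8]; all 7 characters appear in both, in order. dp[9][8] = 7 confirms this is the maximum.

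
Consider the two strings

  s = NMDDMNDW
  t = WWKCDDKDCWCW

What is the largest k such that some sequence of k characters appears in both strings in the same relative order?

4

One common subsequence of length 4: D at s[3]=t[5]; then D at s[4]=t[6]; then D at s[7]=t[8]; then W at s[8]=t[12], and the DP table's final entry dp[8][12] is also 4, so no common subsequence is longer.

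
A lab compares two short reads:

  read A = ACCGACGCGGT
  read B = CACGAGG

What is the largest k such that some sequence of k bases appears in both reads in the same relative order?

Let dp[i][j] be the LCS length of the first i bases of read A and the first j bases of read B. dp[i][j] = dp[i-1][j-1]+1 when the i-th and j-th bases match, else max(dp[i-1][j], dp[i][j-1]).
    ·  C  A  C  G  A  G  G
 ·  0  0  0  0  0  0  0  0
 A  0  0  1  1  1  1  1  1
 C  0  1  1  2  2  2  2  2
 C  0  1  1  2  2  2  2  2
 G  0  1  1  2  3  3  3  3
 A  0  1  2  2  3  4  4  4
 C  0  1  2  3  3  4  4  4
 G  0  1  2  3  4  4  5  5
 C  0  1  2  3  4  4  5  5
 G  0  1  2  3  4  4  5  6
 G  0  1  2  3  4  4  5  6
 T  0  1  2  3  4  4  5  6
dp[11][7] = 6. One LCS (by backtracking along matches): ACGAGG.

6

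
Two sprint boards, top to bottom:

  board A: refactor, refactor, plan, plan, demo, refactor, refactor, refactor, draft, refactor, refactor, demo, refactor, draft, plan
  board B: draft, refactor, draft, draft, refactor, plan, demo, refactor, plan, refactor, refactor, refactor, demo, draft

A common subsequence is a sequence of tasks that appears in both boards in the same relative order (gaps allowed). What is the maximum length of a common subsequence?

One common subsequence of length 10: refactor at board A[1]=board B[2]; then refactor at board A[2]=board B[5]; then plan at board A[4]=board B[6]; then demo at board A[5]=board B[7]; then refactor at board A[6]=board B[8]; then refactor at board A[8]=board B[10]; then refactor at board A[10]=board B[11]; then refactor at board A[11]=board B[12]; then demo at board A[12]=board B[13]; then draft at board A[14]=board B[14]. dp[15][14] = 10 confirms this is the maximum.

10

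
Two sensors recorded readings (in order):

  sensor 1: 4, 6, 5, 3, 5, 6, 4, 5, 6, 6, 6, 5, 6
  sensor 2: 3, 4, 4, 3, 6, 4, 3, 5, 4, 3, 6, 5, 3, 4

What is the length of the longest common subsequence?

Taking 4 [1,3], then 6 [2,5], then 3 [4,7], then 5 [5,8], then 4 [7,9], then 6 [11,11], then 5 [12,12] gives a common subsequence of length 7. dp[13][14] = 7 confirms this is the maximum.

7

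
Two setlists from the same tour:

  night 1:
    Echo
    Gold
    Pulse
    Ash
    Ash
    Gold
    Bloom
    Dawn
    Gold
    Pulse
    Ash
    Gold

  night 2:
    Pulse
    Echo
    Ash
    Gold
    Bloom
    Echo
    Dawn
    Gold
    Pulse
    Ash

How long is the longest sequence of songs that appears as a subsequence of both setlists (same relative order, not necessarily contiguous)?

8

Match Echo (night 1 #1, night 2 #2), Ash (night 1 #5, night 2 #3), Gold (night 1 #6, night 2 #4), Bloom (night 1 #7, night 2 #5), Dawn (night 1 #8, night 2 #7), Gold (night 1 #9, night 2 #8), Pulse (night 1 #10, night 2 #9), Ash (night 1 #11, night 2 #10) — 8 songs in the same relative order in both. The LCS DP gives dp[12][10] = 8, so this is optimal.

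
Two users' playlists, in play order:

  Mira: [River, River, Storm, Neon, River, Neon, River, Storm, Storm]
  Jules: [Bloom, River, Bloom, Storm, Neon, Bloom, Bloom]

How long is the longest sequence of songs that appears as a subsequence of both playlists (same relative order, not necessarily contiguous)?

Pick River at Mira[1]=Jules[2], Storm at Mira[3]=Jules[4], Neon at Mira[4]=Jules[5]; all 3 songs appear in both, in order. Since dp[9][7] = 3, nothing longer is possible.

3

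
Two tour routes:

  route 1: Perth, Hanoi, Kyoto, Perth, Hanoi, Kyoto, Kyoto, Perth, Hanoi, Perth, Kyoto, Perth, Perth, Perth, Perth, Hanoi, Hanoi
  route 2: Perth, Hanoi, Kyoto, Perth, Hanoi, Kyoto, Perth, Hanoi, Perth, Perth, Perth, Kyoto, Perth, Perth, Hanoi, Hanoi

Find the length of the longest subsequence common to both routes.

One common subsequence of length 15: Perth (route 1 #1, route 2 #1), Hanoi (route 1 #2, route 2 #2), Kyoto (route 1 #3, route 2 #3), Perth (route 1 #4, route 2 #4), Hanoi (route 1 #5, route 2 #5), Kyoto (route 1 #7, route 2 #6), Perth (route 1 #8, route 2 #7), Hanoi (route 1 #9, route 2 #8), Perth (route 1 #10, route 2 #9), Perth (route 1 #12, route 2 #10), Perth (route 1 #13, route 2 #11), Perth (route 1 #14, route 2 #13), Perth (route 1 #15, route 2 #14), Hanoi (route 1 #16, route 2 #15), Hanoi (route 1 #17, route 2 #16). Since dp[17][16] = 15, nothing longer is possible.

15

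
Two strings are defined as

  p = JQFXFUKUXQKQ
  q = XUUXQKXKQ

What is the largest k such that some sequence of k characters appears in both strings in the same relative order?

Match X at p[4]=q[1], U at p[6]=q[2], U at p[8]=q[3], X at p[9]=q[4], Q at p[10]=q[5], K at p[11]=q[8], Q at p[12]=q[9] — 7 characters in the same relative order in both. The LCS DP gives dp[12][9] = 7, so this is optimal.

7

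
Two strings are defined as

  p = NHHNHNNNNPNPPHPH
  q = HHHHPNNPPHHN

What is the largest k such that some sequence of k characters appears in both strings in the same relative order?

9

Match H at p[2]=q[2]; then H at p[3]=q[3]; then H at p[5]=q[4]; then N at p[9]=q[6]; then N at p[11]=q[7]; then P at p[12]=q[8]; then P at p[13]=q[9]; then H at p[14]=q[10]; then H at p[16]=q[11] — 9 characters in the same relative order in both, and the DP table's final entry dp[16][12] is also 9, so no common subsequence is longer.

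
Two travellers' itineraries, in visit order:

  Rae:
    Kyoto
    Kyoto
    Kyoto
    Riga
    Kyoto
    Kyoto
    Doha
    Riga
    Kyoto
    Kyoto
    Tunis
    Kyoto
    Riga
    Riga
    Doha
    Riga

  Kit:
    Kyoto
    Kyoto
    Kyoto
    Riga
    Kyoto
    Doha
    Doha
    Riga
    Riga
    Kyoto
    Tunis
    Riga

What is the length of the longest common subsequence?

One common subsequence of length 10: Kyoto [1,1] → Kyoto [2,2] → Kyoto [3,3] → Riga [4,4] → Kyoto [5,5] → Doha [7,7] → Riga [8,9] → Kyoto [10,10] → Tunis [11,11] → Riga [16,12]. Since dp[16][12] = 10, nothing longer is possible.

10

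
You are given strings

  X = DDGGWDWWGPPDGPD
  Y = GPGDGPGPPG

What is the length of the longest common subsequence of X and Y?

Taking G at X[3]=Y[1]; then G at X[4]=Y[3]; then D at X[6]=Y[4]; then G at X[9]=Y[7]; then P at X[10]=Y[8]; then P at X[11]=Y[9]; then G at X[13]=Y[10] gives a common subsequence of length 7. dp[15][10] = 7 confirms this is the maximum.

7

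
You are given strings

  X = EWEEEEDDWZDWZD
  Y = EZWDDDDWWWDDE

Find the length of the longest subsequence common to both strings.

One common subsequence of length 7: E at X[1]=Y[1] → W at X[2]=Y[3] → D at X[7]=Y[6] → D at X[8]=Y[7] → W at X[9]=Y[10] → D at X[11]=Y[11] → D at X[14]=Y[12], and the DP table's final entry dp[14][13] is also 7, so no common subsequence is longer.

7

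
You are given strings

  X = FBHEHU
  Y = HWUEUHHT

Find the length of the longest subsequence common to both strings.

Match H at X[3]=Y[1], E at X[4]=Y[4], H at X[5]=Y[7] — 3 characters in the same relative order in both. Since dp[6][8] = 3, nothing longer is possible.

3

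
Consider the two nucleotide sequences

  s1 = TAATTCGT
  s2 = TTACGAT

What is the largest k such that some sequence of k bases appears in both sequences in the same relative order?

5

Match T [1,2], then A [3,3], then C [6,4], then G [7,5], then T [8,7] — 5 bases in the same relative order in both. Since dp[8][7] = 5, nothing longer is possible.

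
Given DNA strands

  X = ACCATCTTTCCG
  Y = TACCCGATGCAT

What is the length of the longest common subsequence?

7

One common subsequence of length 7: A [1,2] → C [2,4] → C [3,5] → A [4,7] → T [5,8] → C [6,10] → T [9,12], and the DP table's final entry dp[12][12] is also 7, so no common subsequence is longer.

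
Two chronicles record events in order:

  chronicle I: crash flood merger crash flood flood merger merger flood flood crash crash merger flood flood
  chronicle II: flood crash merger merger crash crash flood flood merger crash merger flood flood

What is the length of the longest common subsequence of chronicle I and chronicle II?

Match crash (chronicle I #1, chronicle II #2) → merger (chronicle I #3, chronicle II #4) → crash (chronicle I #4, chronicle II #6) → flood (chronicle I #5, chronicle II #7) → flood (chronicle I #6, chronicle II #8) → merger (chronicle I #8, chronicle II #9) → crash (chronicle I #12, chronicle II #10) → merger (chronicle I #13, chronicle II #11) → flood (chronicle I #14, chronicle II #12) → flood (chronicle I #15, chronicle II #13) — 10 events in the same relative order in both. dp[15][13] = 10 confirms this is the maximum.

10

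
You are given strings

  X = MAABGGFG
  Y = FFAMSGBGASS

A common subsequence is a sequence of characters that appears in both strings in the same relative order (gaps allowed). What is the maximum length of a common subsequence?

3

Match M [1,4] → B [4,7] → G [5,8] — 3 characters in the same relative order in both, and the DP table's final entry dp[8][11] is also 3, so no common subsequence is longer.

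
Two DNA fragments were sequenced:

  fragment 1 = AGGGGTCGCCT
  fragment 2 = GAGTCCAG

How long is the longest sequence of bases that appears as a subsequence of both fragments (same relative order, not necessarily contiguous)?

Let dp[i][j] be the LCS length of the first i bases of fragment 1 and the first j bases of fragment 2. dp[i][j] = dp[i-1][j-1]+1 when the i-th and j-th bases match, else max(dp[i-1][j], dp[i][j-1]).
    ·  G  A  G  T  C  C  A  G
 ·  0  0  0  0  0  0  0  0  0
 A  0  0  1  1  1  1  1  1  1
 G  0  1  1  2  2  2  2  2  2
 G  0  1  1  2  2  2  2  2  3
 G  0  1  1  2  2  2  2  2  3
 G  0  1  1  2  2  2  2  2  3
 T  0  1  1  2  3  3  3  3  3
 C  0  1  1  2  3  4  4  4  4
 G  0  1  1  2  3  4  4  4  5
 C  0  1  1  2  3  4  5  5  5
 C  0  1  1  2  3  4  5  5  5
 T  0  1  1  2  3  4  5  5  5
dp[11][8] = 5. One LCS (by backtracking along matches): AGTCG.

5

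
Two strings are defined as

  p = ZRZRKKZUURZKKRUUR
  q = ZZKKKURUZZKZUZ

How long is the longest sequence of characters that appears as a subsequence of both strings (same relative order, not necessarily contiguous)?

Match Z at p[1]=q[1], Z at p[3]=q[2], K at p[5]=q[4], K at p[6]=q[5], U at p[8]=q[6], U at p[9]=q[8], Z at p[11]=q[10], K at p[12]=q[11], U at p[15]=q[13] — 9 characters in the same relative order in both. dp[17][14] = 9 confirms this is the maximum.

9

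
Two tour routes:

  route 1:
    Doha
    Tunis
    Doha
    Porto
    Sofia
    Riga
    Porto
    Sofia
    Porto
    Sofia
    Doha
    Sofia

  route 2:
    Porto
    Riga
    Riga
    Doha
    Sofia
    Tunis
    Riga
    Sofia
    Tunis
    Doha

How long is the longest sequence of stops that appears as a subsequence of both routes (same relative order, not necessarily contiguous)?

5

Taking Doha at route 1[1]=route 2[4], Tunis at route 1[2]=route 2[6], Riga at route 1[6]=route 2[7], Sofia at route 1[8]=route 2[8], Doha at route 1[11]=route 2[10] gives a common subsequence of length 5. The LCS DP gives dp[12][10] = 5, so this is optimal.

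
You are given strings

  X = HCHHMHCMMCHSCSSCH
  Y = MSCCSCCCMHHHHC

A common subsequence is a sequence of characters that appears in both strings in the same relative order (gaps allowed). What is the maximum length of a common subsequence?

One common subsequence of length 7: M (X #5, Y #1) → C (X #7, Y #3) → C (X #10, Y #4) → S (X #12, Y #5) → C (X #13, Y #7) → C (X #16, Y #8) → H (X #17, Y #13). dp[17][14] = 7 confirms this is the maximum.

7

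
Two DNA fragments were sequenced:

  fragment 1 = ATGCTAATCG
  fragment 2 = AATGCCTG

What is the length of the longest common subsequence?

6

Let dp[i][j] be the LCS length of the first i bases of fragment 1 and the first j bases of fragment 2. dp[i][j] = dp[i-1][j-1]+1 when the i-th and j-th bases match, else max(dp[i-1][j], dp[i][j-1]).
    ·  A  A  T  G  C  C  T  G
 ·  0  0  0  0  0  0  0  0  0
 A  0  1  1  1  1  1  1  1  1
 T  0  1  1  2  2  2  2  2  2
 G  0  1  1  2  3  3  3  3  3
 C  0  1  1  2  3  4  4  4  4
 T  0  1  1  2  3  4  4  5  5
 A  0  1  2  2  3  4  4  5  5
 A  0  1  2  2  3  4  4  5  5
 T  0  1  2  3  3  4  4  5  5
 C  0  1  2  3  3  4  5  5  5
 G  0  1  2  3  4  4  5  5  6
dp[10][8] = 6. One LCS (by backtracking along matches): ATGCTG.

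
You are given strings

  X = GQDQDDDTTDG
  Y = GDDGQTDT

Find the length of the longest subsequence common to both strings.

Match G at X[1]=Y[1], then D at X[3]=Y[3], then Q at X[4]=Y[5], then D at X[7]=Y[7], then T at X[9]=Y[8] — 5 characters in the same relative order in both, and the DP table's final entry dp[11][8] is also 5, so no common subsequence is longer.

5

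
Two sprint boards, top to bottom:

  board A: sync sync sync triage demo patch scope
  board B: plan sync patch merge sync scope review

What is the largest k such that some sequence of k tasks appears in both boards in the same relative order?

Match sync (board A #1, board B #2), sync (board A #3, board B #5), scope (board A #7, board B #6) — 3 tasks in the same relative order in both. The LCS DP gives dp[7][7] = 3, so this is optimal.

3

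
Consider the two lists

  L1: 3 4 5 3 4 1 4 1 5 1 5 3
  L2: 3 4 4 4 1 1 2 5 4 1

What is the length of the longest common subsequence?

Pick 3 (L1 #1, L2 #1) → 4 (L1 #2, L2 #3) → 4 (L1 #5, L2 #4) → 1 (L1 #6, L2 #5) → 1 (L1 #8, L2 #6) → 5 (L1 #9, L2 #8) → 1 (L1 #10, L2 #10); all 7 values appear in both, in order. dp[12][10] = 7 confirms this is the maximum.

7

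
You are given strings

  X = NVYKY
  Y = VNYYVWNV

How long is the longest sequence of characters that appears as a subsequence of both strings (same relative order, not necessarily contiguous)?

Pick N (X #1, Y #2), then Y (X #3, Y #3), then Y (X #5, Y #4); all 3 characters appear in both, in order. Since dp[5][8] = 3, nothing longer is possible.

3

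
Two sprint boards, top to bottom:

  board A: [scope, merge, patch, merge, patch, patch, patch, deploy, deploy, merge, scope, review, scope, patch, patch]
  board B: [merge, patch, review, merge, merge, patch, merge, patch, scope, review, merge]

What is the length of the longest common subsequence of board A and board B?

Taking merge at board A[2]=board B[1], patch at board A[3]=board B[2], merge at board A[4]=board B[5], patch at board A[5]=board B[6], patch at board A[7]=board B[8], scope at board A[11]=board B[9], review at board A[12]=board B[10] gives a common subsequence of length 7. dp[15][11] = 7 confirms this is the maximum.

7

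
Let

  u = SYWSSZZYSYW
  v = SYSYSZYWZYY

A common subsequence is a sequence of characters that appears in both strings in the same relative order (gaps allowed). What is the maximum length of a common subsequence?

8

Let dp[i][j] be the LCS length of the first i characters of u and the first j characters of v. dp[i][j] = dp[i-1][j-1]+1 when the i-th and j-th characters match, else max(dp[i-1][j], dp[i][j-1]).
    ·  S  Y  S  Y  S  Z  Y  W  Z  Y  Y
 ·  0  0  0  0  0  0  0  0  0  0  0  0
 S  0  1  1  1  1  1  1  1  1  1  1  1
 Y  0  1  2  2  2  2  2  2  2  2  2  2
 W  0  1  2  2  2  2  2  2  3  3  3  3
 S  0  1  2  3  3  3  3  3  3  3  3  3
 S  0  1  2  3  3  4  4  4  4  4  4  4
 Z  0  1  2  3  3  4  5  5  5  5  5  5
 Z  0  1  2  3  3  4  5  5  5  6  6  6
 Y  0  1  2  3  4  4  5  6  6  6  7  7
 S  0  1  2  3  4  5  5  6  6  6  7  7
 Y  0  1  2  3  4  5  5  6  6  6  7  8
 W  0  1  2  3  4  5  5  6  7  7  7  8
dp[11][11] = 8. One LCS (by backtracking along matches): SYSSZZYY.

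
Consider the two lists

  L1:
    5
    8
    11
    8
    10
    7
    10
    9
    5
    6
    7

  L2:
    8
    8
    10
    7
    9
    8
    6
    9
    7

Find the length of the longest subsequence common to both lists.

7

Taking 8 [2,1] → 8 [4,2] → 10 [5,3] → 7 [6,4] → 9 [8,5] → 6 [10,7] → 7 [11,9] gives a common subsequence of length 7. Since dp[11][9] = 7, nothing longer is possible.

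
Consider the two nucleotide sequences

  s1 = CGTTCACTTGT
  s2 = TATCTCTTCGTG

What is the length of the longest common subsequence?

8

Taking T [3,1], T [4,3], C [5,4], C [7,6], T [8,7], T [9,8], G [10,10], T [11,11] gives a common subsequence of length 8. Since dp[11][12] = 8, nothing longer is possible.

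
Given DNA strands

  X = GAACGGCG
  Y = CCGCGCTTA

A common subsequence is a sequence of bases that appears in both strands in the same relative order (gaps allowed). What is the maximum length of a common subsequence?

Pick G (X #1, Y #3), then C (X #4, Y #4), then G (X #6, Y #5), then C (X #7, Y #6); all 4 bases appear in both, in order. dp[8][9] = 4 confirms this is the maximum.

4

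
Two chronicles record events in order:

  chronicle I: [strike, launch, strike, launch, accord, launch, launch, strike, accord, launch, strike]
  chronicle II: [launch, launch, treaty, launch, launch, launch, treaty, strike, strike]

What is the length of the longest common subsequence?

6

Pick launch [2,2], launch [4,4], launch [6,5], launch [7,6], strike [8,8], strike [11,9]; all 6 events appear in both, in order. The LCS DP gives dp[11][9] = 6, so this is optimal.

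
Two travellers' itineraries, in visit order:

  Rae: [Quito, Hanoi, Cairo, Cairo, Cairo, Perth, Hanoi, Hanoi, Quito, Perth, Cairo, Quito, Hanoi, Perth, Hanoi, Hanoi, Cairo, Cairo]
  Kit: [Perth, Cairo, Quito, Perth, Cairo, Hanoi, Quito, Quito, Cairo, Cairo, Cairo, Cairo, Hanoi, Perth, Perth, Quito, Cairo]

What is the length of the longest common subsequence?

9

One common subsequence of length 9: Quito at Rae[1]=Kit[3], Hanoi at Rae[2]=Kit[6], Cairo at Rae[3]=Kit[10], Cairo at Rae[4]=Kit[11], Cairo at Rae[5]=Kit[12], Perth at Rae[6]=Kit[14], Perth at Rae[10]=Kit[15], Quito at Rae[12]=Kit[16], Cairo at Rae[18]=Kit[17], and the DP table's final entry dp[18][17] is also 9, so no common subsequence is longer.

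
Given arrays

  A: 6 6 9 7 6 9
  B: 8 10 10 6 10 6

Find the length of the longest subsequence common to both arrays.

2

Let dp[i][j] be the LCS length of the first i values of A and the first j values of B. dp[i][j] = dp[i-1][j-1]+1 when the i-th and j-th values match, else max(dp[i-1][j], dp[i][j-1]).
    ·  8 10 10  6 10  6
 ·  0  0  0  0  0  0  0
 6  0  0  0  0  1  1  1
 6  0  0  0  0  1  1  2
 9  0  0  0  0  1  1  2
 7  0  0  0  0  1  1  2
 6  0  0  0  0  1  1  2
 9  0  0  0  0  1  1  2
dp[6][6] = 2. One LCS (by backtracking along matches): 6, 6.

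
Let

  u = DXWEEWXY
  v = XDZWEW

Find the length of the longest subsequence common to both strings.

4

Pick D (u #1, v #2) → W (u #3, v #4) → E (u #5, v #5) → W (u #6, v #6); all 4 characters appear in both, in order. dp[8][6] = 4 confirms this is the maximum.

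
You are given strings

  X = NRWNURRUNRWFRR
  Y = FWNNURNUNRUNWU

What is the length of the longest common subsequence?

One common subsequence of length 8: N (X #1, Y #4), R (X #2, Y #6), N (X #4, Y #7), U (X #5, Y #8), R (X #7, Y #10), U (X #8, Y #11), N (X #9, Y #12), W (X #11, Y #13). Since dp[14][14] = 8, nothing longer is possible.

8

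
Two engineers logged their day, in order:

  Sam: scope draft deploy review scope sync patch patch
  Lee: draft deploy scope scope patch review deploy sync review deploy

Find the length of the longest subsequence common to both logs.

One common subsequence of length 4: draft at Sam[2]=Lee[1] → deploy at Sam[3]=Lee[2] → review at Sam[4]=Lee[6] → sync at Sam[6]=Lee[8], and the DP table's final entry dp[8][10] is also 4, so no common subsequence is longer.

4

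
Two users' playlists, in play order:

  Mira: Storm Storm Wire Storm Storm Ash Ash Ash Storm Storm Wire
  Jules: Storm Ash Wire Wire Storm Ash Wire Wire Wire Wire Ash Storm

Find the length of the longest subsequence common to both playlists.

6

Match Storm at Mira[1]=Jules[1]; then Wire at Mira[3]=Jules[4]; then Storm at Mira[5]=Jules[5]; then Ash at Mira[6]=Jules[6]; then Ash at Mira[8]=Jules[11]; then Storm at Mira[10]=Jules[12] — 6 songs in the same relative order in both. The LCS DP gives dp[11][12] = 6, so this is optimal.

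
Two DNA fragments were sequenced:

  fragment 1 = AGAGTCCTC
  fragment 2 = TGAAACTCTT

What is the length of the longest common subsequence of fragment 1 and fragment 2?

One common subsequence of length 5: A at fragment 1[1]=fragment 2[4] → A at fragment 1[3]=fragment 2[5] → T at fragment 1[5]=fragment 2[7] → C at fragment 1[6]=fragment 2[8] → T at fragment 1[8]=fragment 2[10]. dp[9][10] = 5 confirms this is the maximum.

5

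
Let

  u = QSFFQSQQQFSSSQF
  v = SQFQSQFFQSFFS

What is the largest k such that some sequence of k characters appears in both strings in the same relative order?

8

Match Q at u[1]=v[4]; then S at u[2]=v[5]; then F at u[3]=v[7]; then F at u[4]=v[8]; then Q at u[5]=v[9]; then S at u[6]=v[10]; then F at u[10]=v[12]; then S at u[13]=v[13] — 8 characters in the same relative order in both. Since dp[15][13] = 8, nothing longer is possible.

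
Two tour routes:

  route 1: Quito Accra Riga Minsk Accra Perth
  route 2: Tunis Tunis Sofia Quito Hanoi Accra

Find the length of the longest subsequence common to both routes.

2

Match Quito (route 1 #1, route 2 #4) → Accra (route 1 #5, route 2 #6) — 2 stops in the same relative order in both. The LCS DP gives dp[6][6] = 2, so this is optimal.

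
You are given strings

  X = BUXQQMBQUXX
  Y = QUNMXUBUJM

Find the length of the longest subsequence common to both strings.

4

Pick U [2,2], X [3,5], B [7,7], U [9,8]; all 4 characters appear in both, in order. dp[11][10] = 4 confirms this is the maximum.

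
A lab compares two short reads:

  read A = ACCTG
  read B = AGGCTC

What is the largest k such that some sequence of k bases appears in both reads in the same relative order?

One common subsequence of length 3: A (read A #1, read B #1), C (read A #2, read B #4), C (read A #3, read B #6). Since dp[5][6] = 3, nothing longer is possible.

3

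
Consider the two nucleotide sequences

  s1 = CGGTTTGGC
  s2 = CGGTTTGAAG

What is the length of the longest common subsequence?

Pick C at s1[1]=s2[1] → G at s1[2]=s2[2] → G at s1[3]=s2[3] → T at s1[4]=s2[4] → T at s1[5]=s2[5] → T at s1[6]=s2[6] → G at s1[7]=s2[7] → G at s1[8]=s2[10]; all 8 bases appear in both, in order, and the DP table's final entry dp[9][10] is also 8, so no common subsequence is longer.

8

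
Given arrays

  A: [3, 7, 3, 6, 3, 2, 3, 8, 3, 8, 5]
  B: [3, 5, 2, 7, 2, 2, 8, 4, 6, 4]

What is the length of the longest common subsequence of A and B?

Let dp[i][j] be the LCS length of the first i values of A and the first j values of B. dp[i][j] = dp[i-1][j-1]+1 when the i-th and j-th values match, else max(dp[i-1][j], dp[i][j-1]).
    ·  3  5  2  7  2  2  8  4  6  4
 ·  0  0  0  0  0  0  0  0  0  0  0
 3  0  1  1  1  1  1  1  1  1  1  1
 7  0  1  1  1  2  2  2  2  2  2  2
 3  0  1  1  1  2  2  2  2  2  2  2
 6  0  1  1  1  2  2  2  2  2  3  3
 3  0  1  1  1  2  2  2  2  2  3  3
 2  0  1  1  2  2  3  3  3  3  3  3
 3  0  1  1  2  2  3  3  3  3  3  3
 8  0  1  1  2  2  3  3  4  4  4  4
 3  0  1  1  2  2  3  3  4  4  4  4
 8  0  1  1  2  2  3  3  4  4  4  4
 5  0  1  2  2  2  3  3  4  4  4  4
dp[11][10] = 4. One LCS (by backtracking along matches): 3, 7, 2, 8.

4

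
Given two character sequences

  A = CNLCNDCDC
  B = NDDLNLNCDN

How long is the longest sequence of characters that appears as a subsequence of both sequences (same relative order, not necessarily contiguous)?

Pick N [2,5], L [3,6], N [5,7], C [7,8], D [8,9]; all 5 characters appear in both, in order. The LCS DP gives dp[9][10] = 5, so this is optimal.

5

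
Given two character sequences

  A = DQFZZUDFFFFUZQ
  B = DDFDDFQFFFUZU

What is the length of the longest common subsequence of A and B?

One common subsequence of length 9: D [1,2] → F [3,3] → D [7,5] → F [8,6] → F [9,8] → F [10,9] → F [11,10] → U [12,11] → Z [13,12], and the DP table's final entry dp[14][13] is also 9, so no common subsequence is longer.

9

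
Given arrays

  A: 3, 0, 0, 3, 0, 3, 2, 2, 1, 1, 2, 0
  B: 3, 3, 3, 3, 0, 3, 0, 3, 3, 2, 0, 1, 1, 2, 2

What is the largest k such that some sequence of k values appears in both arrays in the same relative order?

9

Match 3 (A #1, B #4), 0 (A #2, B #5), 0 (A #3, B #7), 3 (A #4, B #8), 3 (A #6, B #9), 2 (A #7, B #10), 1 (A #9, B #12), 1 (A #10, B #13), 2 (A #11, B #15) — 9 values in the same relative order in both. dp[12][15] = 9 confirms this is the maximum.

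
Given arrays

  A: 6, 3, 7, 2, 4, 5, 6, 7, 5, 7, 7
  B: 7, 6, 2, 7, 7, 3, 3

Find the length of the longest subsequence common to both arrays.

4

Let dp[i][j] be the LCS length of the first i values of A and the first j values of B. dp[i][j] = dp[i-1][j-1]+1 when the i-th and j-th values match, else max(dp[i-1][j], dp[i][j-1]).
    ·  7  6  2  7  7  3  3
 ·  0  0  0  0  0  0  0  0
 6  0  0  1  1  1  1  1  1
 3  0  0  1  1  1  1  2  2
 7  0  1  1  1  2  2  2  2
 2  0  1  1  2  2  2  2  2
 4  0  1  1  2  2  2  2  2
 5  0  1  1  2  2  2  2  2
 6  0  1  2  2  2  2  2  2
 7  0  1  2  2  3  3  3  3
 5  0  1  2  2  3  3  3  3
 7  0  1  2  2  3  4  4  4
 7  0  1  2  2  3  4  4  4
dp[11][7] = 4. One LCS (by backtracking along matches): 6, 2, 7, 7.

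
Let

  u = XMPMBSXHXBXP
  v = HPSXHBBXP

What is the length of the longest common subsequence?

Taking P [3,2] → S [6,3] → X [7,4] → H [8,5] → B [10,7] → X [11,8] → P [12,9] gives a common subsequence of length 7, and the DP table's final entry dp[12][9] is also 7, so no common subsequence is longer.

7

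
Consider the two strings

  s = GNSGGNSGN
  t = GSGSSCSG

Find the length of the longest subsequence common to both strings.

5

Let dp[i][j] be the LCS length of the first i characters of s and the first j characters of t. dp[i][j] = dp[i-1][j-1]+1 when the i-th and j-th characters match, else max(dp[i-1][j], dp[i][j-1]).
    ·  G  S  G  S  S  C  S  G
 ·  0  0  0  0  0  0  0  0  0
 G  0  1  1  1  1  1  1  1  1
 N  0  1  1  1  1  1  1  1  1
 S  0  1  2  2  2  2  2  2  2
 G  0  1  2  3  3  3  3  3  3
 G  0  1  2  3  3  3  3  3  4
 N  0  1  2  3  3  3  3  3  4
 S  0  1  2  3  4  4  4  4  4
 G  0  1  2  3  4  4  4  4  5
 N  0  1  2  3  4  4  4  4  5
dp[9][8] = 5. One LCS (by backtracking along matches): GSGSG.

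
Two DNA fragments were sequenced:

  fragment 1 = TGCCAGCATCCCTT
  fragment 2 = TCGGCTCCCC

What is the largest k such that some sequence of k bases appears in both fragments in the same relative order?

8

Taking T [1,1], then G [2,3], then G [6,4], then C [7,5], then T [9,6], then C [10,8], then C [11,9], then C [12,10] gives a common subsequence of length 8. The LCS DP gives dp[14][10] = 8, so this is optimal.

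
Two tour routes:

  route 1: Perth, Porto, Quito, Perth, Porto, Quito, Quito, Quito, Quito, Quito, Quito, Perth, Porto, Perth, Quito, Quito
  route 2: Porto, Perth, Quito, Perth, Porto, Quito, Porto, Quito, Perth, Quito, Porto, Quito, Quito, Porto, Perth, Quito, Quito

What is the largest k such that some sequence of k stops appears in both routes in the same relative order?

13

Taking Perth [1,2] → Quito [3,3] → Perth [4,4] → Porto [5,5] → Quito [6,6] → Quito [7,8] → Quito [8,10] → Quito [10,12] → Quito [11,13] → Porto [13,14] → Perth [14,15] → Quito [15,16] → Quito [16,17] gives a common subsequence of length 13. The LCS DP gives dp[16][17] = 13, so this is optimal.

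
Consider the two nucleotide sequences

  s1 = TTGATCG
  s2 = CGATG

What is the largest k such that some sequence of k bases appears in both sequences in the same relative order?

4

Let dp[i][j] be the LCS length of the first i bases of s1 and the first j bases of s2. dp[i][j] = dp[i-1][j-1]+1 when the i-th and j-th bases match, else max(dp[i-1][j], dp[i][j-1]).
    ·  C  G  A  T  G
 ·  0  0  0  0  0  0
 T  0  0  0  0  1  1
 T  0  0  0  0  1  1
 G  0  0  1  1  1  2
 A  0  0  1  2  2  2
 T  0  0  1  2  3  3
 C  0  1  1  2  3  3
 G  0  1  2  2  3  4
dp[7][5] = 4. One LCS (by backtracking along matches): GATG.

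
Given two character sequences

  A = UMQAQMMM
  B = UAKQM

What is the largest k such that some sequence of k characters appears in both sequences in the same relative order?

4

Pick U (A #1, B #1), then A (A #4, B #2), then Q (A #5, B #4), then M (A #8, B #5); all 4 characters appear in both, in order. The LCS DP gives dp[8][5] = 4, so this is optimal.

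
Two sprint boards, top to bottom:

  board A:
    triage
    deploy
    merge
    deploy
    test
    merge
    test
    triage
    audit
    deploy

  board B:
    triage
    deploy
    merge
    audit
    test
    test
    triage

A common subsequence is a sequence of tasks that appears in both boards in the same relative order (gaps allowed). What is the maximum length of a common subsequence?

6

Pick triage [1,1], then deploy [2,2], then merge [3,3], then test [5,5], then test [7,6], then triage [8,7]; all 6 tasks appear in both, in order. The LCS DP gives dp[10][7] = 6, so this is optimal.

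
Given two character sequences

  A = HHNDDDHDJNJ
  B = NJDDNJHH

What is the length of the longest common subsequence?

5

One common subsequence of length 5: N [3,1], D [6,3], D [8,4], N [10,5], J [11,6], and the DP table's final entry dp[11][8] is also 5, so no common subsequence is longer.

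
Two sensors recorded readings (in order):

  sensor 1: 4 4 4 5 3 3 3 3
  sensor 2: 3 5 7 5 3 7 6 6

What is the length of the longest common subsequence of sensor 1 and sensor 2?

Taking 5 (sensor 1 #4, sensor 2 #4), then 3 (sensor 1 #5, sensor 2 #5) gives a common subsequence of length 2, and the DP table's final entry dp[8][8] is also 2, so no common subsequence is longer.

2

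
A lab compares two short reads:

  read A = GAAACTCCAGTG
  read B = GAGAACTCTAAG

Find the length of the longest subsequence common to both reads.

9

Let dp[i][j] be the LCS length of the first i bases of read A and the first j bases of read B. dp[i][j] = dp[i-1][j-1]+1 when the i-th and j-th bases match, else max(dp[i-1][j], dp[i][j-1]).
    ·  G  A  G  A  A  C  T  C  T  A  A  G
 ·  0  0  0  0  0  0  0  0  0  0  0  0  0
 G  0  1  1  1  1  1  1  1  1  1  1  1  1
 A  0  1  2  2  2  2  2  2  2  2  2  2  2
 A  0  1  2  2  3  3  3  3  3  3  3  3  3
 A  0  1  2  2  3  4  4  4  4  4  4  4  4
 C  0  1  2  2  3  4  5  5  5  5  5  5  5
 T  0  1  2  2  3  4  5  6  6  6  6  6  6
 C  0  1  2  2  3  4  5  6  7  7  7  7  7
 C  0  1  2  2  3  4  5  6  7  7  7  7  7
 A  0  1  2  2  3  4  5  6  7  7  8  8  8
 G  0  1  2  3  3  4  5  6  7  7  8  8  9
 T  0  1  2  3  3  4  5  6  7  8  8  8  9
 G  0  1  2  3  3  4  5  6  7  8  8  8  9
dp[12][12] = 9. One LCS (by backtracking along matches): GAAACTCAG.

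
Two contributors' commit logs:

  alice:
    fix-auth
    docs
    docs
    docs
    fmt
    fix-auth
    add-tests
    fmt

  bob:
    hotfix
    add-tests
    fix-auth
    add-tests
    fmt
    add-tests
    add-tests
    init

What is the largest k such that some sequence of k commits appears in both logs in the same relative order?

3

One common subsequence of length 3: fix-auth at alice[1]=bob[3], then fmt at alice[5]=bob[5], then add-tests at alice[7]=bob[7]. The LCS DP gives dp[8][8] = 3, so this is optimal.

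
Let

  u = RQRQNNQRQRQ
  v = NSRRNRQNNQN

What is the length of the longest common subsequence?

One common subsequence of length 6: R at u[1]=v[4], then R at u[3]=v[6], then Q at u[4]=v[7], then N at u[5]=v[8], then N at u[6]=v[9], then Q at u[7]=v[10], and the DP table's final entry dp[11][11] is also 6, so no common subsequence is longer.

6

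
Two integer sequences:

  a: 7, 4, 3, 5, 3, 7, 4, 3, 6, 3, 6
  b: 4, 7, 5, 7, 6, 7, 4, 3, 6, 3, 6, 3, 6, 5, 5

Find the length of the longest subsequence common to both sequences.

8

Match 7 at a[1]=b[2], 5 at a[4]=b[3], 7 at a[6]=b[6], 4 at a[7]=b[7], 3 at a[8]=b[10], 6 at a[9]=b[11], 3 at a[10]=b[12], 6 at a[11]=b[13] — 8 values in the same relative order in both. dp[11][15] = 8 confirms this is the maximum.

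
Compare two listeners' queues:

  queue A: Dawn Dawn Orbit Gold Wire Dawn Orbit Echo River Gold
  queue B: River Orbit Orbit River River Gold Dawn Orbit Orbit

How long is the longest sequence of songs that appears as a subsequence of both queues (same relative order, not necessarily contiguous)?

Pick Orbit at queue A[3]=queue B[3] → Gold at queue A[4]=queue B[6] → Dawn at queue A[6]=queue B[7] → Orbit at queue A[7]=queue B[9]; all 4 songs appear in both, in order. Since dp[10][9] = 4, nothing longer is possible.

4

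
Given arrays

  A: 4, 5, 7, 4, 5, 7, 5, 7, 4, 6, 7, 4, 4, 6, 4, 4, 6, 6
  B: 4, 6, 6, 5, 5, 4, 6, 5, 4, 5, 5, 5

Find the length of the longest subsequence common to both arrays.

6

One common subsequence of length 6: 4 at A[1]=B[1]; then 5 at A[5]=B[4]; then 5 at A[7]=B[5]; then 4 at A[9]=B[6]; then 6 at A[10]=B[7]; then 4 at A[12]=B[9]. Since dp[18][12] = 6, nothing longer is possible.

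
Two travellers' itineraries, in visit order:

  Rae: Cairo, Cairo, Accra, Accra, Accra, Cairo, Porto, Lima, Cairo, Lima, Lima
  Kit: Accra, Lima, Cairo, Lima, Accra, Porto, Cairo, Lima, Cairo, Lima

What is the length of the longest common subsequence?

6

Taking Cairo (Rae #1, Kit #3), Accra (Rae #3, Kit #5), Cairo (Rae #6, Kit #7), Lima (Rae #8, Kit #8), Cairo (Rae #9, Kit #9), Lima (Rae #11, Kit #10) gives a common subsequence of length 6. The LCS DP gives dp[11][10] = 6, so this is optimal.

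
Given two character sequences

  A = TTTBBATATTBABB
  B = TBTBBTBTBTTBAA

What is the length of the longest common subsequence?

Pick T (A #1, B #1); then T (A #2, B #3); then T (A #3, B #6); then B (A #4, B #7); then B (A #5, B #9); then T (A #9, B #10); then T (A #10, B #11); then B (A #11, B #12); then A (A #12, B #14); all 9 characters appear in both, in order, and the DP table's final entry dp[14][14] is also 9, so no common subsequence is longer.

9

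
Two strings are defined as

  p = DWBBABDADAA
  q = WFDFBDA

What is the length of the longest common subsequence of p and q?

Match D (p #1, q #3); then B (p #6, q #5); then D (p #9, q #6); then A (p #11, q #7) — 4 characters in the same relative order in both, and the DP table's final entry dp[11][7] is also 4, so no common subsequence is longer.

4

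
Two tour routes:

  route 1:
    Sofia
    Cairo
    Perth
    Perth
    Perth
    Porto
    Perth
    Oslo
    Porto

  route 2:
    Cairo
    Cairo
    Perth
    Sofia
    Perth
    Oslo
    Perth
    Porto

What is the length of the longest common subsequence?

One common subsequence of length 5: Cairo [2,2], Perth [3,3], Perth [4,5], Perth [7,7], Porto [9,8]. The LCS DP gives dp[9][8] = 5, so this is optimal.

5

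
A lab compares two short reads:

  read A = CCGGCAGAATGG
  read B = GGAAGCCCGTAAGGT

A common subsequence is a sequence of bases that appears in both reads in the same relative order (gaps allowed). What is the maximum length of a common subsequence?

8

One common subsequence of length 8: C [1,6] → C [2,7] → C [5,8] → G [7,9] → A [8,11] → A [9,12] → G [11,13] → G [12,14]. Since dp[12][15] = 8, nothing longer is possible.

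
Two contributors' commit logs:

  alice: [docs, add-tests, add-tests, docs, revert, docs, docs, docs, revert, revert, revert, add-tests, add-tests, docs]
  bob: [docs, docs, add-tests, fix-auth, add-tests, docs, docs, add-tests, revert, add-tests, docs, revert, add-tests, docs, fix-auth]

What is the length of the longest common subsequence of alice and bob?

9

Taking docs at alice[1]=bob[2]; then add-tests at alice[2]=bob[3]; then add-tests at alice[3]=bob[5]; then docs at alice[4]=bob[7]; then revert at alice[5]=bob[9]; then docs at alice[8]=bob[11]; then revert at alice[11]=bob[12]; then add-tests at alice[13]=bob[13]; then docs at alice[14]=bob[14] gives a common subsequence of length 9. dp[14][15] = 9 confirms this is the maximum.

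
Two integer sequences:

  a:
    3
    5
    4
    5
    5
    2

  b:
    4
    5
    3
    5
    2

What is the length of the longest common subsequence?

Let dp[i][j] be the LCS length of the first i values of a and the first j values of b. dp[i][j] = dp[i-1][j-1]+1 when the i-th and j-th values match, else max(dp[i-1][j], dp[i][j-1]).
    ·  4  5  3  5  2
 ·  0  0  0  0  0  0
 3  0  0  0  1  1  1
 5  0  0  1  1  2  2
 4  0  1  1  1  2  2
 5  0  1  2  2  2  2
 5  0  1  2  2  3  3
 2  0  1  2  2  3  4
dp[6][5] = 4. One LCS (by backtracking along matches): 4, 5, 5, 2.

4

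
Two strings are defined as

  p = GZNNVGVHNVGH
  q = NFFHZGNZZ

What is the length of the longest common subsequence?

3

Pick Z [2,5], then G [6,6], then N [9,7]; all 3 characters appear in both, in order. The LCS DP gives dp[12][9] = 3, so this is optimal.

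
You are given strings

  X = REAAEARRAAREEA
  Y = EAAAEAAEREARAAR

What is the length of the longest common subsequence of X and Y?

One common subsequence of length 10: E (X #2, Y #1) → A (X #3, Y #3) → A (X #4, Y #4) → E (X #5, Y #5) → A (X #6, Y #7) → R (X #7, Y #9) → R (X #8, Y #12) → A (X #9, Y #13) → A (X #10, Y #14) → R (X #11, Y #15). dp[14][15] = 10 confirms this is the maximum.

10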